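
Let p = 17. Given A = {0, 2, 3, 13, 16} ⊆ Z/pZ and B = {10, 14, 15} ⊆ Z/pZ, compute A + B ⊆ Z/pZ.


Work in Z/17Z: reduce every sum a + b modulo 17.
Enumerate all 15 pairs:
a = 0: 0+10=10, 0+14=14, 0+15=15
a = 2: 2+10=12, 2+14=16, 2+15=0
a = 3: 3+10=13, 3+14=0, 3+15=1
a = 13: 13+10=6, 13+14=10, 13+15=11
a = 16: 16+10=9, 16+14=13, 16+15=14
Distinct residues collected: {0, 1, 6, 9, 10, 11, 12, 13, 14, 15, 16}
|A + B| = 11 (out of 17 total residues).

A + B = {0, 1, 6, 9, 10, 11, 12, 13, 14, 15, 16}


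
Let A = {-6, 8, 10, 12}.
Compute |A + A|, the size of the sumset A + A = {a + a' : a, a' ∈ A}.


A + A = {a + a' : a, a' ∈ A}; |A| = 4.
General bounds: 2|A| - 1 ≤ |A + A| ≤ |A|(|A|+1)/2, i.e. 7 ≤ |A + A| ≤ 10.
Lower bound 2|A|-1 is attained iff A is an arithmetic progression.
Enumerate sums a + a' for a ≤ a' (symmetric, so this suffices):
a = -6: -6+-6=-12, -6+8=2, -6+10=4, -6+12=6
a = 8: 8+8=16, 8+10=18, 8+12=20
a = 10: 10+10=20, 10+12=22
a = 12: 12+12=24
Distinct sums: {-12, 2, 4, 6, 16, 18, 20, 22, 24}
|A + A| = 9

|A + A| = 9


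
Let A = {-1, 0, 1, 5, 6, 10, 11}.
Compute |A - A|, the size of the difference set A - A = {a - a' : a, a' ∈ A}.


A - A = {a - a' : a, a' ∈ A}; |A| = 7.
Bounds: 2|A|-1 ≤ |A - A| ≤ |A|² - |A| + 1, i.e. 13 ≤ |A - A| ≤ 43.
Note: 0 ∈ A - A always (from a - a). The set is symmetric: if d ∈ A - A then -d ∈ A - A.
Enumerate nonzero differences d = a - a' with a > a' (then include -d):
Positive differences: {1, 2, 4, 5, 6, 7, 9, 10, 11, 12}
Full difference set: {0} ∪ (positive diffs) ∪ (negative diffs).
|A - A| = 1 + 2·10 = 21 (matches direct enumeration: 21).

|A - A| = 21


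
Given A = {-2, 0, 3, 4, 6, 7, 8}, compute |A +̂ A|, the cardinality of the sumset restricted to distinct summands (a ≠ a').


Restricted sumset: A +̂ A = {a + a' : a ∈ A, a' ∈ A, a ≠ a'}.
Equivalently, take A + A and drop any sum 2a that is achievable ONLY as a + a for a ∈ A (i.e. sums representable only with equal summands).
Enumerate pairs (a, a') with a < a' (symmetric, so each unordered pair gives one sum; this covers all a ≠ a'):
  -2 + 0 = -2
  -2 + 3 = 1
  -2 + 4 = 2
  -2 + 6 = 4
  -2 + 7 = 5
  -2 + 8 = 6
  0 + 3 = 3
  0 + 4 = 4
  0 + 6 = 6
  0 + 7 = 7
  0 + 8 = 8
  3 + 4 = 7
  3 + 6 = 9
  3 + 7 = 10
  3 + 8 = 11
  4 + 6 = 10
  4 + 7 = 11
  4 + 8 = 12
  6 + 7 = 13
  6 + 8 = 14
  7 + 8 = 15
Collected distinct sums: {-2, 1, 2, 3, 4, 5, 6, 7, 8, 9, 10, 11, 12, 13, 14, 15}
|A +̂ A| = 16
(Reference bound: |A +̂ A| ≥ 2|A| - 3 for |A| ≥ 2, with |A| = 7 giving ≥ 11.)

|A +̂ A| = 16


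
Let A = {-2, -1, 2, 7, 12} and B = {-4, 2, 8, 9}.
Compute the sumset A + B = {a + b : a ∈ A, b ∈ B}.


A + B = {a + b : a ∈ A, b ∈ B}.
Enumerate all |A|·|B| = 5·4 = 20 pairs (a, b) and collect distinct sums.
a = -2: -2+-4=-6, -2+2=0, -2+8=6, -2+9=7
a = -1: -1+-4=-5, -1+2=1, -1+8=7, -1+9=8
a = 2: 2+-4=-2, 2+2=4, 2+8=10, 2+9=11
a = 7: 7+-4=3, 7+2=9, 7+8=15, 7+9=16
a = 12: 12+-4=8, 12+2=14, 12+8=20, 12+9=21
Collecting distinct sums: A + B = {-6, -5, -2, 0, 1, 3, 4, 6, 7, 8, 9, 10, 11, 14, 15, 16, 20, 21}
|A + B| = 18

A + B = {-6, -5, -2, 0, 1, 3, 4, 6, 7, 8, 9, 10, 11, 14, 15, 16, 20, 21}


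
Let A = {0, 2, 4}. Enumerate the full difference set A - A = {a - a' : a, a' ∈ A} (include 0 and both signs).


A - A = {a - a' : a, a' ∈ A}.
Compute a - a' for each ordered pair (a, a'):
a = 0: 0-0=0, 0-2=-2, 0-4=-4
a = 2: 2-0=2, 2-2=0, 2-4=-2
a = 4: 4-0=4, 4-2=2, 4-4=0
Collecting distinct values (and noting 0 appears from a-a):
A - A = {-4, -2, 0, 2, 4}
|A - A| = 5

A - A = {-4, -2, 0, 2, 4}


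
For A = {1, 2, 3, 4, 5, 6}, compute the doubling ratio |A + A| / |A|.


|A| = 6.
Compute A + A by enumerating all 36 pairs.
A + A = {2, 3, 4, 5, 6, 7, 8, 9, 10, 11, 12}, so |A + A| = 11.
K = |A + A| / |A| = 11/6 (already in lowest terms) ≈ 1.8333.
Reference: AP of size 6 gives K = 11/6 ≈ 1.8333; a fully generic set of size 6 gives K ≈ 3.5000.

|A| = 6, |A + A| = 11, K = 11/6.


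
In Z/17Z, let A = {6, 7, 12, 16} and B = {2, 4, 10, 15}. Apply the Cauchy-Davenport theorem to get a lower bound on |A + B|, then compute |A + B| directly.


Cauchy-Davenport: |A + B| ≥ min(p, |A| + |B| - 1) for A, B nonempty in Z/pZ.
|A| = 4, |B| = 4, p = 17.
CD lower bound = min(17, 4 + 4 - 1) = min(17, 7) = 7.
Compute A + B mod 17 directly:
a = 6: 6+2=8, 6+4=10, 6+10=16, 6+15=4
a = 7: 7+2=9, 7+4=11, 7+10=0, 7+15=5
a = 12: 12+2=14, 12+4=16, 12+10=5, 12+15=10
a = 16: 16+2=1, 16+4=3, 16+10=9, 16+15=14
A + B = {0, 1, 3, 4, 5, 8, 9, 10, 11, 14, 16}, so |A + B| = 11.
Verify: 11 ≥ 7? Yes ✓.

CD lower bound = 7, actual |A + B| = 11.


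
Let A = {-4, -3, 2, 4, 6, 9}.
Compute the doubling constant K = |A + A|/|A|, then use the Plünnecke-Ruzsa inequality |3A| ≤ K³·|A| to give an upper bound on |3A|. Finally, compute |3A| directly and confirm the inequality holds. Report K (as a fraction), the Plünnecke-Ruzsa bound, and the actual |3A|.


|A| = 6.
Step 1: Compute A + A by enumerating all 36 pairs.
A + A = {-8, -7, -6, -2, -1, 0, 1, 2, 3, 4, 5, 6, 8, 10, 11, 12, 13, 15, 18}, so |A + A| = 19.
Step 2: Doubling constant K = |A + A|/|A| = 19/6 = 19/6 ≈ 3.1667.
Step 3: Plünnecke-Ruzsa gives |3A| ≤ K³·|A| = (3.1667)³ · 6 ≈ 190.5278.
Step 4: Compute 3A = A + A + A directly by enumerating all triples (a,b,c) ∈ A³; |3A| = 35.
Step 5: Check 35 ≤ 190.5278? Yes ✓.

K = 19/6, Plünnecke-Ruzsa bound K³|A| ≈ 190.5278, |3A| = 35, inequality holds.


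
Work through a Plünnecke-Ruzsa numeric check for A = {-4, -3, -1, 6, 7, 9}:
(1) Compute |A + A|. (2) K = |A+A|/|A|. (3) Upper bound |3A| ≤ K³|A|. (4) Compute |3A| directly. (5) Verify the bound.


|A| = 6.
Step 1: Compute A + A by enumerating all 36 pairs.
A + A = {-8, -7, -6, -5, -4, -2, 2, 3, 4, 5, 6, 8, 12, 13, 14, 15, 16, 18}, so |A + A| = 18.
Step 2: Doubling constant K = |A + A|/|A| = 18/6 = 18/6 ≈ 3.0000.
Step 3: Plünnecke-Ruzsa gives |3A| ≤ K³·|A| = (3.0000)³ · 6 ≈ 162.0000.
Step 4: Compute 3A = A + A + A directly by enumerating all triples (a,b,c) ∈ A³; |3A| = 36.
Step 5: Check 36 ≤ 162.0000? Yes ✓.

K = 18/6, Plünnecke-Ruzsa bound K³|A| ≈ 162.0000, |3A| = 36, inequality holds.


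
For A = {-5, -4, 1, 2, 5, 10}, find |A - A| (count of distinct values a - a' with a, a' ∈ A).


A - A = {a - a' : a, a' ∈ A}; |A| = 6.
Bounds: 2|A|-1 ≤ |A - A| ≤ |A|² - |A| + 1, i.e. 11 ≤ |A - A| ≤ 31.
Note: 0 ∈ A - A always (from a - a). The set is symmetric: if d ∈ A - A then -d ∈ A - A.
Enumerate nonzero differences d = a - a' with a > a' (then include -d):
Positive differences: {1, 3, 4, 5, 6, 7, 8, 9, 10, 14, 15}
Full difference set: {0} ∪ (positive diffs) ∪ (negative diffs).
|A - A| = 1 + 2·11 = 23 (matches direct enumeration: 23).

|A - A| = 23


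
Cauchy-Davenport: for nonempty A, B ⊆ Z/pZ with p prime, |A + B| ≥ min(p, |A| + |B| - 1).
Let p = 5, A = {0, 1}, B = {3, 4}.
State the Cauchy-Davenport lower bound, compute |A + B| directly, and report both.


Cauchy-Davenport: |A + B| ≥ min(p, |A| + |B| - 1) for A, B nonempty in Z/pZ.
|A| = 2, |B| = 2, p = 5.
CD lower bound = min(5, 2 + 2 - 1) = min(5, 3) = 3.
Compute A + B mod 5 directly:
a = 0: 0+3=3, 0+4=4
a = 1: 1+3=4, 1+4=0
A + B = {0, 3, 4}, so |A + B| = 3.
Verify: 3 ≥ 3? Yes ✓.

CD lower bound = 3, actual |A + B| = 3.


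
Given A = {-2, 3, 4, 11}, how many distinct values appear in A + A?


A + A = {a + a' : a, a' ∈ A}; |A| = 4.
General bounds: 2|A| - 1 ≤ |A + A| ≤ |A|(|A|+1)/2, i.e. 7 ≤ |A + A| ≤ 10.
Lower bound 2|A|-1 is attained iff A is an arithmetic progression.
Enumerate sums a + a' for a ≤ a' (symmetric, so this suffices):
a = -2: -2+-2=-4, -2+3=1, -2+4=2, -2+11=9
a = 3: 3+3=6, 3+4=7, 3+11=14
a = 4: 4+4=8, 4+11=15
a = 11: 11+11=22
Distinct sums: {-4, 1, 2, 6, 7, 8, 9, 14, 15, 22}
|A + A| = 10

|A + A| = 10


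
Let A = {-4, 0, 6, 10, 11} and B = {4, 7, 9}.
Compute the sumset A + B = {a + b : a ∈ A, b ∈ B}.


A + B = {a + b : a ∈ A, b ∈ B}.
Enumerate all |A|·|B| = 5·3 = 15 pairs (a, b) and collect distinct sums.
a = -4: -4+4=0, -4+7=3, -4+9=5
a = 0: 0+4=4, 0+7=7, 0+9=9
a = 6: 6+4=10, 6+7=13, 6+9=15
a = 10: 10+4=14, 10+7=17, 10+9=19
a = 11: 11+4=15, 11+7=18, 11+9=20
Collecting distinct sums: A + B = {0, 3, 4, 5, 7, 9, 10, 13, 14, 15, 17, 18, 19, 20}
|A + B| = 14

A + B = {0, 3, 4, 5, 7, 9, 10, 13, 14, 15, 17, 18, 19, 20}


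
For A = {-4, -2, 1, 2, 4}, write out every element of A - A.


A - A = {a - a' : a, a' ∈ A}.
Compute a - a' for each ordered pair (a, a'):
a = -4: -4--4=0, -4--2=-2, -4-1=-5, -4-2=-6, -4-4=-8
a = -2: -2--4=2, -2--2=0, -2-1=-3, -2-2=-4, -2-4=-6
a = 1: 1--4=5, 1--2=3, 1-1=0, 1-2=-1, 1-4=-3
a = 2: 2--4=6, 2--2=4, 2-1=1, 2-2=0, 2-4=-2
a = 4: 4--4=8, 4--2=6, 4-1=3, 4-2=2, 4-4=0
Collecting distinct values (and noting 0 appears from a-a):
A - A = {-8, -6, -5, -4, -3, -2, -1, 0, 1, 2, 3, 4, 5, 6, 8}
|A - A| = 15

A - A = {-8, -6, -5, -4, -3, -2, -1, 0, 1, 2, 3, 4, 5, 6, 8}


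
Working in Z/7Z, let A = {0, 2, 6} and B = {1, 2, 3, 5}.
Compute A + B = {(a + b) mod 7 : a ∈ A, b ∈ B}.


Work in Z/7Z: reduce every sum a + b modulo 7.
Enumerate all 12 pairs:
a = 0: 0+1=1, 0+2=2, 0+3=3, 0+5=5
a = 2: 2+1=3, 2+2=4, 2+3=5, 2+5=0
a = 6: 6+1=0, 6+2=1, 6+3=2, 6+5=4
Distinct residues collected: {0, 1, 2, 3, 4, 5}
|A + B| = 6 (out of 7 total residues).

A + B = {0, 1, 2, 3, 4, 5}


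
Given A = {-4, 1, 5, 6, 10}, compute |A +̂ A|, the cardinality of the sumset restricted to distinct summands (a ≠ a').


Restricted sumset: A +̂ A = {a + a' : a ∈ A, a' ∈ A, a ≠ a'}.
Equivalently, take A + A and drop any sum 2a that is achievable ONLY as a + a for a ∈ A (i.e. sums representable only with equal summands).
Enumerate pairs (a, a') with a < a' (symmetric, so each unordered pair gives one sum; this covers all a ≠ a'):
  -4 + 1 = -3
  -4 + 5 = 1
  -4 + 6 = 2
  -4 + 10 = 6
  1 + 5 = 6
  1 + 6 = 7
  1 + 10 = 11
  5 + 6 = 11
  5 + 10 = 15
  6 + 10 = 16
Collected distinct sums: {-3, 1, 2, 6, 7, 11, 15, 16}
|A +̂ A| = 8
(Reference bound: |A +̂ A| ≥ 2|A| - 3 for |A| ≥ 2, with |A| = 5 giving ≥ 7.)

|A +̂ A| = 8


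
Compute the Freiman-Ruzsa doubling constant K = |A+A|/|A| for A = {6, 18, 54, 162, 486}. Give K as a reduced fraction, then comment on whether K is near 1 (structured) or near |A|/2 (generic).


|A| = 5.
Compute A + A by enumerating all 25 pairs.
A + A = {12, 24, 36, 60, 72, 108, 168, 180, 216, 324, 492, 504, 540, 648, 972}, so |A + A| = 15.
K = |A + A| / |A| = 15/5 = 3/1 ≈ 3.0000.
Reference: AP of size 5 gives K = 9/5 ≈ 1.8000; a fully generic set of size 5 gives K ≈ 3.0000.

|A| = 5, |A + A| = 15, K = 15/5 = 3/1.


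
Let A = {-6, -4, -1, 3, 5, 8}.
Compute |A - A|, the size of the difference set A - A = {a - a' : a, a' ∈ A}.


A - A = {a - a' : a, a' ∈ A}; |A| = 6.
Bounds: 2|A|-1 ≤ |A - A| ≤ |A|² - |A| + 1, i.e. 11 ≤ |A - A| ≤ 31.
Note: 0 ∈ A - A always (from a - a). The set is symmetric: if d ∈ A - A then -d ∈ A - A.
Enumerate nonzero differences d = a - a' with a > a' (then include -d):
Positive differences: {2, 3, 4, 5, 6, 7, 9, 11, 12, 14}
Full difference set: {0} ∪ (positive diffs) ∪ (negative diffs).
|A - A| = 1 + 2·10 = 21 (matches direct enumeration: 21).

|A - A| = 21


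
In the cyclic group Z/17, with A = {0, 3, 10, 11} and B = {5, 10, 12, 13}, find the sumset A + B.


Work in Z/17Z: reduce every sum a + b modulo 17.
Enumerate all 16 pairs:
a = 0: 0+5=5, 0+10=10, 0+12=12, 0+13=13
a = 3: 3+5=8, 3+10=13, 3+12=15, 3+13=16
a = 10: 10+5=15, 10+10=3, 10+12=5, 10+13=6
a = 11: 11+5=16, 11+10=4, 11+12=6, 11+13=7
Distinct residues collected: {3, 4, 5, 6, 7, 8, 10, 12, 13, 15, 16}
|A + B| = 11 (out of 17 total residues).

A + B = {3, 4, 5, 6, 7, 8, 10, 12, 13, 15, 16}


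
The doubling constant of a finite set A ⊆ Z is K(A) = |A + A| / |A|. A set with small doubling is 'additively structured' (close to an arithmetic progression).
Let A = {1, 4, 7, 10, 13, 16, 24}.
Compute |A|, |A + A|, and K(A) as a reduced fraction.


|A| = 7.
Compute A + A by enumerating all 49 pairs.
A + A = {2, 5, 8, 11, 14, 17, 20, 23, 25, 26, 28, 29, 31, 32, 34, 37, 40, 48}, so |A + A| = 18.
K = |A + A| / |A| = 18/7 (already in lowest terms) ≈ 2.5714.
Reference: AP of size 7 gives K = 13/7 ≈ 1.8571; a fully generic set of size 7 gives K ≈ 4.0000.

|A| = 7, |A + A| = 18, K = 18/7.


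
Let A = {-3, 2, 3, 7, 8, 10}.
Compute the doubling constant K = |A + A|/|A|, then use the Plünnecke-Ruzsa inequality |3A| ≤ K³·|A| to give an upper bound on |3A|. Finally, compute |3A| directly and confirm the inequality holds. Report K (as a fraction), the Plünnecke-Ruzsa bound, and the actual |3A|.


|A| = 6.
Step 1: Compute A + A by enumerating all 36 pairs.
A + A = {-6, -1, 0, 4, 5, 6, 7, 9, 10, 11, 12, 13, 14, 15, 16, 17, 18, 20}, so |A + A| = 18.
Step 2: Doubling constant K = |A + A|/|A| = 18/6 = 18/6 ≈ 3.0000.
Step 3: Plünnecke-Ruzsa gives |3A| ≤ K³·|A| = (3.0000)³ · 6 ≈ 162.0000.
Step 4: Compute 3A = A + A + A directly by enumerating all triples (a,b,c) ∈ A³; |3A| = 31.
Step 5: Check 31 ≤ 162.0000? Yes ✓.

K = 18/6, Plünnecke-Ruzsa bound K³|A| ≈ 162.0000, |3A| = 31, inequality holds.


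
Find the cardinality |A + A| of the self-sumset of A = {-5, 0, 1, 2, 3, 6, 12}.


A + A = {a + a' : a, a' ∈ A}; |A| = 7.
General bounds: 2|A| - 1 ≤ |A + A| ≤ |A|(|A|+1)/2, i.e. 13 ≤ |A + A| ≤ 28.
Lower bound 2|A|-1 is attained iff A is an arithmetic progression.
Enumerate sums a + a' for a ≤ a' (symmetric, so this suffices):
a = -5: -5+-5=-10, -5+0=-5, -5+1=-4, -5+2=-3, -5+3=-2, -5+6=1, -5+12=7
a = 0: 0+0=0, 0+1=1, 0+2=2, 0+3=3, 0+6=6, 0+12=12
a = 1: 1+1=2, 1+2=3, 1+3=4, 1+6=7, 1+12=13
a = 2: 2+2=4, 2+3=5, 2+6=8, 2+12=14
a = 3: 3+3=6, 3+6=9, 3+12=15
a = 6: 6+6=12, 6+12=18
a = 12: 12+12=24
Distinct sums: {-10, -5, -4, -3, -2, 0, 1, 2, 3, 4, 5, 6, 7, 8, 9, 12, 13, 14, 15, 18, 24}
|A + A| = 21

|A + A| = 21


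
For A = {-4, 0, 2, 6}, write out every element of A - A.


A - A = {a - a' : a, a' ∈ A}.
Compute a - a' for each ordered pair (a, a'):
a = -4: -4--4=0, -4-0=-4, -4-2=-6, -4-6=-10
a = 0: 0--4=4, 0-0=0, 0-2=-2, 0-6=-6
a = 2: 2--4=6, 2-0=2, 2-2=0, 2-6=-4
a = 6: 6--4=10, 6-0=6, 6-2=4, 6-6=0
Collecting distinct values (and noting 0 appears from a-a):
A - A = {-10, -6, -4, -2, 0, 2, 4, 6, 10}
|A - A| = 9

A - A = {-10, -6, -4, -2, 0, 2, 4, 6, 10}


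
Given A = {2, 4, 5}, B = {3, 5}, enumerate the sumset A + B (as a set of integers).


A + B = {a + b : a ∈ A, b ∈ B}.
Enumerate all |A|·|B| = 3·2 = 6 pairs (a, b) and collect distinct sums.
a = 2: 2+3=5, 2+5=7
a = 4: 4+3=7, 4+5=9
a = 5: 5+3=8, 5+5=10
Collecting distinct sums: A + B = {5, 7, 8, 9, 10}
|A + B| = 5

A + B = {5, 7, 8, 9, 10}


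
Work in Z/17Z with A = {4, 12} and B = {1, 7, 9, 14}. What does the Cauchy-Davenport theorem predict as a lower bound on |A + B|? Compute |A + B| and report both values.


Cauchy-Davenport: |A + B| ≥ min(p, |A| + |B| - 1) for A, B nonempty in Z/pZ.
|A| = 2, |B| = 4, p = 17.
CD lower bound = min(17, 2 + 4 - 1) = min(17, 5) = 5.
Compute A + B mod 17 directly:
a = 4: 4+1=5, 4+7=11, 4+9=13, 4+14=1
a = 12: 12+1=13, 12+7=2, 12+9=4, 12+14=9
A + B = {1, 2, 4, 5, 9, 11, 13}, so |A + B| = 7.
Verify: 7 ≥ 5? Yes ✓.

CD lower bound = 5, actual |A + B| = 7.


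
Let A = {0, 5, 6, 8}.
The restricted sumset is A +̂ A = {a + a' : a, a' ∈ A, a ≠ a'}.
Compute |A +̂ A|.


Restricted sumset: A +̂ A = {a + a' : a ∈ A, a' ∈ A, a ≠ a'}.
Equivalently, take A + A and drop any sum 2a that is achievable ONLY as a + a for a ∈ A (i.e. sums representable only with equal summands).
Enumerate pairs (a, a') with a < a' (symmetric, so each unordered pair gives one sum; this covers all a ≠ a'):
  0 + 5 = 5
  0 + 6 = 6
  0 + 8 = 8
  5 + 6 = 11
  5 + 8 = 13
  6 + 8 = 14
Collected distinct sums: {5, 6, 8, 11, 13, 14}
|A +̂ A| = 6
(Reference bound: |A +̂ A| ≥ 2|A| - 3 for |A| ≥ 2, with |A| = 4 giving ≥ 5.)

|A +̂ A| = 6


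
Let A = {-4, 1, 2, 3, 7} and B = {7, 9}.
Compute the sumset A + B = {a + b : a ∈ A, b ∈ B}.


A + B = {a + b : a ∈ A, b ∈ B}.
Enumerate all |A|·|B| = 5·2 = 10 pairs (a, b) and collect distinct sums.
a = -4: -4+7=3, -4+9=5
a = 1: 1+7=8, 1+9=10
a = 2: 2+7=9, 2+9=11
a = 3: 3+7=10, 3+9=12
a = 7: 7+7=14, 7+9=16
Collecting distinct sums: A + B = {3, 5, 8, 9, 10, 11, 12, 14, 16}
|A + B| = 9

A + B = {3, 5, 8, 9, 10, 11, 12, 14, 16}


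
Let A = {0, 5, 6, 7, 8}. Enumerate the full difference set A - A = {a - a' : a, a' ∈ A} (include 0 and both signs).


A - A = {a - a' : a, a' ∈ A}.
Compute a - a' for each ordered pair (a, a'):
a = 0: 0-0=0, 0-5=-5, 0-6=-6, 0-7=-7, 0-8=-8
a = 5: 5-0=5, 5-5=0, 5-6=-1, 5-7=-2, 5-8=-3
a = 6: 6-0=6, 6-5=1, 6-6=0, 6-7=-1, 6-8=-2
a = 7: 7-0=7, 7-5=2, 7-6=1, 7-7=0, 7-8=-1
a = 8: 8-0=8, 8-5=3, 8-6=2, 8-7=1, 8-8=0
Collecting distinct values (and noting 0 appears from a-a):
A - A = {-8, -7, -6, -5, -3, -2, -1, 0, 1, 2, 3, 5, 6, 7, 8}
|A - A| = 15

A - A = {-8, -7, -6, -5, -3, -2, -1, 0, 1, 2, 3, 5, 6, 7, 8}


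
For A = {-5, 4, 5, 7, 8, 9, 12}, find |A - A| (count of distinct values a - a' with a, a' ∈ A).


A - A = {a - a' : a, a' ∈ A}; |A| = 7.
Bounds: 2|A|-1 ≤ |A - A| ≤ |A|² - |A| + 1, i.e. 13 ≤ |A - A| ≤ 43.
Note: 0 ∈ A - A always (from a - a). The set is symmetric: if d ∈ A - A then -d ∈ A - A.
Enumerate nonzero differences d = a - a' with a > a' (then include -d):
Positive differences: {1, 2, 3, 4, 5, 7, 8, 9, 10, 12, 13, 14, 17}
Full difference set: {0} ∪ (positive diffs) ∪ (negative diffs).
|A - A| = 1 + 2·13 = 27 (matches direct enumeration: 27).

|A - A| = 27


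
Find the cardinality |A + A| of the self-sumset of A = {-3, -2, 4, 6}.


A + A = {a + a' : a, a' ∈ A}; |A| = 4.
General bounds: 2|A| - 1 ≤ |A + A| ≤ |A|(|A|+1)/2, i.e. 7 ≤ |A + A| ≤ 10.
Lower bound 2|A|-1 is attained iff A is an arithmetic progression.
Enumerate sums a + a' for a ≤ a' (symmetric, so this suffices):
a = -3: -3+-3=-6, -3+-2=-5, -3+4=1, -3+6=3
a = -2: -2+-2=-4, -2+4=2, -2+6=4
a = 4: 4+4=8, 4+6=10
a = 6: 6+6=12
Distinct sums: {-6, -5, -4, 1, 2, 3, 4, 8, 10, 12}
|A + A| = 10

|A + A| = 10


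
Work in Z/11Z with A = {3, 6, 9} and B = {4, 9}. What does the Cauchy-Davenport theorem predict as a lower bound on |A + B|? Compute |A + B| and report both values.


Cauchy-Davenport: |A + B| ≥ min(p, |A| + |B| - 1) for A, B nonempty in Z/pZ.
|A| = 3, |B| = 2, p = 11.
CD lower bound = min(11, 3 + 2 - 1) = min(11, 4) = 4.
Compute A + B mod 11 directly:
a = 3: 3+4=7, 3+9=1
a = 6: 6+4=10, 6+9=4
a = 9: 9+4=2, 9+9=7
A + B = {1, 2, 4, 7, 10}, so |A + B| = 5.
Verify: 5 ≥ 4? Yes ✓.

CD lower bound = 4, actual |A + B| = 5.


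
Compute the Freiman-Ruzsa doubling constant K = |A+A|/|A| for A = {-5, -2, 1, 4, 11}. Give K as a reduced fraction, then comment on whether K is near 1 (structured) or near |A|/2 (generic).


|A| = 5.
Compute A + A by enumerating all 25 pairs.
A + A = {-10, -7, -4, -1, 2, 5, 6, 8, 9, 12, 15, 22}, so |A + A| = 12.
K = |A + A| / |A| = 12/5 (already in lowest terms) ≈ 2.4000.
Reference: AP of size 5 gives K = 9/5 ≈ 1.8000; a fully generic set of size 5 gives K ≈ 3.0000.

|A| = 5, |A + A| = 12, K = 12/5.


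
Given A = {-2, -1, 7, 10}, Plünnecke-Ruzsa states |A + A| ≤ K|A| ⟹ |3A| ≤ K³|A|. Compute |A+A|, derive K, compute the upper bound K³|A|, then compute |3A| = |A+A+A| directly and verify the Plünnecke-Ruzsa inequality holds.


|A| = 4.
Step 1: Compute A + A by enumerating all 16 pairs.
A + A = {-4, -3, -2, 5, 6, 8, 9, 14, 17, 20}, so |A + A| = 10.
Step 2: Doubling constant K = |A + A|/|A| = 10/4 = 10/4 ≈ 2.5000.
Step 3: Plünnecke-Ruzsa gives |3A| ≤ K³·|A| = (2.5000)³ · 4 ≈ 62.5000.
Step 4: Compute 3A = A + A + A directly by enumerating all triples (a,b,c) ∈ A³; |3A| = 20.
Step 5: Check 20 ≤ 62.5000? Yes ✓.

K = 10/4, Plünnecke-Ruzsa bound K³|A| ≈ 62.5000, |3A| = 20, inequality holds.


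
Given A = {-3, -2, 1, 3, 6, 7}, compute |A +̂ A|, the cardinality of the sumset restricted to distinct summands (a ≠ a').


Restricted sumset: A +̂ A = {a + a' : a ∈ A, a' ∈ A, a ≠ a'}.
Equivalently, take A + A and drop any sum 2a that is achievable ONLY as a + a for a ∈ A (i.e. sums representable only with equal summands).
Enumerate pairs (a, a') with a < a' (symmetric, so each unordered pair gives one sum; this covers all a ≠ a'):
  -3 + -2 = -5
  -3 + 1 = -2
  -3 + 3 = 0
  -3 + 6 = 3
  -3 + 7 = 4
  -2 + 1 = -1
  -2 + 3 = 1
  -2 + 6 = 4
  -2 + 7 = 5
  1 + 3 = 4
  1 + 6 = 7
  1 + 7 = 8
  3 + 6 = 9
  3 + 7 = 10
  6 + 7 = 13
Collected distinct sums: {-5, -2, -1, 0, 1, 3, 4, 5, 7, 8, 9, 10, 13}
|A +̂ A| = 13
(Reference bound: |A +̂ A| ≥ 2|A| - 3 for |A| ≥ 2, with |A| = 6 giving ≥ 9.)

|A +̂ A| = 13


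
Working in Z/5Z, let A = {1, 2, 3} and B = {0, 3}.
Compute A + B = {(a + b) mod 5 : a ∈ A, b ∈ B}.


Work in Z/5Z: reduce every sum a + b modulo 5.
Enumerate all 6 pairs:
a = 1: 1+0=1, 1+3=4
a = 2: 2+0=2, 2+3=0
a = 3: 3+0=3, 3+3=1
Distinct residues collected: {0, 1, 2, 3, 4}
|A + B| = 5 (out of 5 total residues).

A + B = {0, 1, 2, 3, 4}


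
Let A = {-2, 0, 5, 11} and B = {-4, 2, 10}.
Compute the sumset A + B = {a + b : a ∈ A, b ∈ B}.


A + B = {a + b : a ∈ A, b ∈ B}.
Enumerate all |A|·|B| = 4·3 = 12 pairs (a, b) and collect distinct sums.
a = -2: -2+-4=-6, -2+2=0, -2+10=8
a = 0: 0+-4=-4, 0+2=2, 0+10=10
a = 5: 5+-4=1, 5+2=7, 5+10=15
a = 11: 11+-4=7, 11+2=13, 11+10=21
Collecting distinct sums: A + B = {-6, -4, 0, 1, 2, 7, 8, 10, 13, 15, 21}
|A + B| = 11

A + B = {-6, -4, 0, 1, 2, 7, 8, 10, 13, 15, 21}


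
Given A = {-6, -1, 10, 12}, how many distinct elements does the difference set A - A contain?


A - A = {a - a' : a, a' ∈ A}; |A| = 4.
Bounds: 2|A|-1 ≤ |A - A| ≤ |A|² - |A| + 1, i.e. 7 ≤ |A - A| ≤ 13.
Note: 0 ∈ A - A always (from a - a). The set is symmetric: if d ∈ A - A then -d ∈ A - A.
Enumerate nonzero differences d = a - a' with a > a' (then include -d):
Positive differences: {2, 5, 11, 13, 16, 18}
Full difference set: {0} ∪ (positive diffs) ∪ (negative diffs).
|A - A| = 1 + 2·6 = 13 (matches direct enumeration: 13).

|A - A| = 13


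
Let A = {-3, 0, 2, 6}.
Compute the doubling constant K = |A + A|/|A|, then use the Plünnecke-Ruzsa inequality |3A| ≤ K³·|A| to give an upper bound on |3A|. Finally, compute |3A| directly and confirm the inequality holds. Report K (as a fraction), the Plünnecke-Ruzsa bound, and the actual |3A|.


|A| = 4.
Step 1: Compute A + A by enumerating all 16 pairs.
A + A = {-6, -3, -1, 0, 2, 3, 4, 6, 8, 12}, so |A + A| = 10.
Step 2: Doubling constant K = |A + A|/|A| = 10/4 = 10/4 ≈ 2.5000.
Step 3: Plünnecke-Ruzsa gives |3A| ≤ K³·|A| = (2.5000)³ · 4 ≈ 62.5000.
Step 4: Compute 3A = A + A + A directly by enumerating all triples (a,b,c) ∈ A³; |3A| = 18.
Step 5: Check 18 ≤ 62.5000? Yes ✓.

K = 10/4, Plünnecke-Ruzsa bound K³|A| ≈ 62.5000, |3A| = 18, inequality holds.


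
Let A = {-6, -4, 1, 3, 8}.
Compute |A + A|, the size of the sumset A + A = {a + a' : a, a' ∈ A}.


A + A = {a + a' : a, a' ∈ A}; |A| = 5.
General bounds: 2|A| - 1 ≤ |A + A| ≤ |A|(|A|+1)/2, i.e. 9 ≤ |A + A| ≤ 15.
Lower bound 2|A|-1 is attained iff A is an arithmetic progression.
Enumerate sums a + a' for a ≤ a' (symmetric, so this suffices):
a = -6: -6+-6=-12, -6+-4=-10, -6+1=-5, -6+3=-3, -6+8=2
a = -4: -4+-4=-8, -4+1=-3, -4+3=-1, -4+8=4
a = 1: 1+1=2, 1+3=4, 1+8=9
a = 3: 3+3=6, 3+8=11
a = 8: 8+8=16
Distinct sums: {-12, -10, -8, -5, -3, -1, 2, 4, 6, 9, 11, 16}
|A + A| = 12

|A + A| = 12


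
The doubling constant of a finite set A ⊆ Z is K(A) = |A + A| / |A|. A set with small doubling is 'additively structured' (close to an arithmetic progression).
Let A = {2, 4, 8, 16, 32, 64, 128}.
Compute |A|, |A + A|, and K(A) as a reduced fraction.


|A| = 7.
Compute A + A by enumerating all 49 pairs.
A + A = {4, 6, 8, 10, 12, 16, 18, 20, 24, 32, 34, 36, 40, 48, 64, 66, 68, 72, 80, 96, 128, 130, 132, 136, 144, 160, 192, 256}, so |A + A| = 28.
K = |A + A| / |A| = 28/7 = 4/1 ≈ 4.0000.
Reference: AP of size 7 gives K = 13/7 ≈ 1.8571; a fully generic set of size 7 gives K ≈ 4.0000.

|A| = 7, |A + A| = 28, K = 28/7 = 4/1.


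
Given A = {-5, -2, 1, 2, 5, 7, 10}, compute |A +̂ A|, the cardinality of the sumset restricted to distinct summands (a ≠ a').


Restricted sumset: A +̂ A = {a + a' : a ∈ A, a' ∈ A, a ≠ a'}.
Equivalently, take A + A and drop any sum 2a that is achievable ONLY as a + a for a ∈ A (i.e. sums representable only with equal summands).
Enumerate pairs (a, a') with a < a' (symmetric, so each unordered pair gives one sum; this covers all a ≠ a'):
  -5 + -2 = -7
  -5 + 1 = -4
  -5 + 2 = -3
  -5 + 5 = 0
  -5 + 7 = 2
  -5 + 10 = 5
  -2 + 1 = -1
  -2 + 2 = 0
  -2 + 5 = 3
  -2 + 7 = 5
  -2 + 10 = 8
  1 + 2 = 3
  1 + 5 = 6
  1 + 7 = 8
  1 + 10 = 11
  2 + 5 = 7
  2 + 7 = 9
  2 + 10 = 12
  5 + 7 = 12
  5 + 10 = 15
  7 + 10 = 17
Collected distinct sums: {-7, -4, -3, -1, 0, 2, 3, 5, 6, 7, 8, 9, 11, 12, 15, 17}
|A +̂ A| = 16
(Reference bound: |A +̂ A| ≥ 2|A| - 3 for |A| ≥ 2, with |A| = 7 giving ≥ 11.)

|A +̂ A| = 16


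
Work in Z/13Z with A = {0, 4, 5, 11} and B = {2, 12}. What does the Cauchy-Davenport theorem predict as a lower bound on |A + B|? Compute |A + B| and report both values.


Cauchy-Davenport: |A + B| ≥ min(p, |A| + |B| - 1) for A, B nonempty in Z/pZ.
|A| = 4, |B| = 2, p = 13.
CD lower bound = min(13, 4 + 2 - 1) = min(13, 5) = 5.
Compute A + B mod 13 directly:
a = 0: 0+2=2, 0+12=12
a = 4: 4+2=6, 4+12=3
a = 5: 5+2=7, 5+12=4
a = 11: 11+2=0, 11+12=10
A + B = {0, 2, 3, 4, 6, 7, 10, 12}, so |A + B| = 8.
Verify: 8 ≥ 5? Yes ✓.

CD lower bound = 5, actual |A + B| = 8.


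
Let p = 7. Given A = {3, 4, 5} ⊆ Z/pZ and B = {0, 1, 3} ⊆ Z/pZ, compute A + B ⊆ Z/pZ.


Work in Z/7Z: reduce every sum a + b modulo 7.
Enumerate all 9 pairs:
a = 3: 3+0=3, 3+1=4, 3+3=6
a = 4: 4+0=4, 4+1=5, 4+3=0
a = 5: 5+0=5, 5+1=6, 5+3=1
Distinct residues collected: {0, 1, 3, 4, 5, 6}
|A + B| = 6 (out of 7 total residues).

A + B = {0, 1, 3, 4, 5, 6}


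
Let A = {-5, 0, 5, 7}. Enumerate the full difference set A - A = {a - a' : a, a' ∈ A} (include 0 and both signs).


A - A = {a - a' : a, a' ∈ A}.
Compute a - a' for each ordered pair (a, a'):
a = -5: -5--5=0, -5-0=-5, -5-5=-10, -5-7=-12
a = 0: 0--5=5, 0-0=0, 0-5=-5, 0-7=-7
a = 5: 5--5=10, 5-0=5, 5-5=0, 5-7=-2
a = 7: 7--5=12, 7-0=7, 7-5=2, 7-7=0
Collecting distinct values (and noting 0 appears from a-a):
A - A = {-12, -10, -7, -5, -2, 0, 2, 5, 7, 10, 12}
|A - A| = 11

A - A = {-12, -10, -7, -5, -2, 0, 2, 5, 7, 10, 12}


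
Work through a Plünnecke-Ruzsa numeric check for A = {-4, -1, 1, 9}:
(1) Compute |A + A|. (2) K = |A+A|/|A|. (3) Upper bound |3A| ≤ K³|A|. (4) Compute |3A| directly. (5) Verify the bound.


|A| = 4.
Step 1: Compute A + A by enumerating all 16 pairs.
A + A = {-8, -5, -3, -2, 0, 2, 5, 8, 10, 18}, so |A + A| = 10.
Step 2: Doubling constant K = |A + A|/|A| = 10/4 = 10/4 ≈ 2.5000.
Step 3: Plünnecke-Ruzsa gives |3A| ≤ K³·|A| = (2.5000)³ · 4 ≈ 62.5000.
Step 4: Compute 3A = A + A + A directly by enumerating all triples (a,b,c) ∈ A³; |3A| = 19.
Step 5: Check 19 ≤ 62.5000? Yes ✓.

K = 10/4, Plünnecke-Ruzsa bound K³|A| ≈ 62.5000, |3A| = 19, inequality holds.


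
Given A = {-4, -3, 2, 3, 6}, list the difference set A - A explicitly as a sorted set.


A - A = {a - a' : a, a' ∈ A}.
Compute a - a' for each ordered pair (a, a'):
a = -4: -4--4=0, -4--3=-1, -4-2=-6, -4-3=-7, -4-6=-10
a = -3: -3--4=1, -3--3=0, -3-2=-5, -3-3=-6, -3-6=-9
a = 2: 2--4=6, 2--3=5, 2-2=0, 2-3=-1, 2-6=-4
a = 3: 3--4=7, 3--3=6, 3-2=1, 3-3=0, 3-6=-3
a = 6: 6--4=10, 6--3=9, 6-2=4, 6-3=3, 6-6=0
Collecting distinct values (and noting 0 appears from a-a):
A - A = {-10, -9, -7, -6, -5, -4, -3, -1, 0, 1, 3, 4, 5, 6, 7, 9, 10}
|A - A| = 17

A - A = {-10, -9, -7, -6, -5, -4, -3, -1, 0, 1, 3, 4, 5, 6, 7, 9, 10}


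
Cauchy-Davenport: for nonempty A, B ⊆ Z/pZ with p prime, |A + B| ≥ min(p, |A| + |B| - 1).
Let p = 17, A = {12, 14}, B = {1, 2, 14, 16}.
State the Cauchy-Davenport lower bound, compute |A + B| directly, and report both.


Cauchy-Davenport: |A + B| ≥ min(p, |A| + |B| - 1) for A, B nonempty in Z/pZ.
|A| = 2, |B| = 4, p = 17.
CD lower bound = min(17, 2 + 4 - 1) = min(17, 5) = 5.
Compute A + B mod 17 directly:
a = 12: 12+1=13, 12+2=14, 12+14=9, 12+16=11
a = 14: 14+1=15, 14+2=16, 14+14=11, 14+16=13
A + B = {9, 11, 13, 14, 15, 16}, so |A + B| = 6.
Verify: 6 ≥ 5? Yes ✓.

CD lower bound = 5, actual |A + B| = 6.


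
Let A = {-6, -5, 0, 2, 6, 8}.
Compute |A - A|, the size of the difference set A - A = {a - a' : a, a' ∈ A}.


A - A = {a - a' : a, a' ∈ A}; |A| = 6.
Bounds: 2|A|-1 ≤ |A - A| ≤ |A|² - |A| + 1, i.e. 11 ≤ |A - A| ≤ 31.
Note: 0 ∈ A - A always (from a - a). The set is symmetric: if d ∈ A - A then -d ∈ A - A.
Enumerate nonzero differences d = a - a' with a > a' (then include -d):
Positive differences: {1, 2, 4, 5, 6, 7, 8, 11, 12, 13, 14}
Full difference set: {0} ∪ (positive diffs) ∪ (negative diffs).
|A - A| = 1 + 2·11 = 23 (matches direct enumeration: 23).

|A - A| = 23


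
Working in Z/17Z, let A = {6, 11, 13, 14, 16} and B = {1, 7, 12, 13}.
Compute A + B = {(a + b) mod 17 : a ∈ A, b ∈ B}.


Work in Z/17Z: reduce every sum a + b modulo 17.
Enumerate all 20 pairs:
a = 6: 6+1=7, 6+7=13, 6+12=1, 6+13=2
a = 11: 11+1=12, 11+7=1, 11+12=6, 11+13=7
a = 13: 13+1=14, 13+7=3, 13+12=8, 13+13=9
a = 14: 14+1=15, 14+7=4, 14+12=9, 14+13=10
a = 16: 16+1=0, 16+7=6, 16+12=11, 16+13=12
Distinct residues collected: {0, 1, 2, 3, 4, 6, 7, 8, 9, 10, 11, 12, 13, 14, 15}
|A + B| = 15 (out of 17 total residues).

A + B = {0, 1, 2, 3, 4, 6, 7, 8, 9, 10, 11, 12, 13, 14, 15}


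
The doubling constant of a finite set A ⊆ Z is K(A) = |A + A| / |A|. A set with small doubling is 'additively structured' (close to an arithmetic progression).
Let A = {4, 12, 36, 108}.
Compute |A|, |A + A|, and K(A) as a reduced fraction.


|A| = 4.
Compute A + A by enumerating all 16 pairs.
A + A = {8, 16, 24, 40, 48, 72, 112, 120, 144, 216}, so |A + A| = 10.
K = |A + A| / |A| = 10/4 = 5/2 ≈ 2.5000.
Reference: AP of size 4 gives K = 7/4 ≈ 1.7500; a fully generic set of size 4 gives K ≈ 2.5000.

|A| = 4, |A + A| = 10, K = 10/4 = 5/2.


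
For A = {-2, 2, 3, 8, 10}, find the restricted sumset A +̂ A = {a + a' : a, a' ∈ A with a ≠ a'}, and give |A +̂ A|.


Restricted sumset: A +̂ A = {a + a' : a ∈ A, a' ∈ A, a ≠ a'}.
Equivalently, take A + A and drop any sum 2a that is achievable ONLY as a + a for a ∈ A (i.e. sums representable only with equal summands).
Enumerate pairs (a, a') with a < a' (symmetric, so each unordered pair gives one sum; this covers all a ≠ a'):
  -2 + 2 = 0
  -2 + 3 = 1
  -2 + 8 = 6
  -2 + 10 = 8
  2 + 3 = 5
  2 + 8 = 10
  2 + 10 = 12
  3 + 8 = 11
  3 + 10 = 13
  8 + 10 = 18
Collected distinct sums: {0, 1, 5, 6, 8, 10, 11, 12, 13, 18}
|A +̂ A| = 10
(Reference bound: |A +̂ A| ≥ 2|A| - 3 for |A| ≥ 2, with |A| = 5 giving ≥ 7.)

|A +̂ A| = 10


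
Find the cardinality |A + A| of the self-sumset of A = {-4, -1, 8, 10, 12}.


A + A = {a + a' : a, a' ∈ A}; |A| = 5.
General bounds: 2|A| - 1 ≤ |A + A| ≤ |A|(|A|+1)/2, i.e. 9 ≤ |A + A| ≤ 15.
Lower bound 2|A|-1 is attained iff A is an arithmetic progression.
Enumerate sums a + a' for a ≤ a' (symmetric, so this suffices):
a = -4: -4+-4=-8, -4+-1=-5, -4+8=4, -4+10=6, -4+12=8
a = -1: -1+-1=-2, -1+8=7, -1+10=9, -1+12=11
a = 8: 8+8=16, 8+10=18, 8+12=20
a = 10: 10+10=20, 10+12=22
a = 12: 12+12=24
Distinct sums: {-8, -5, -2, 4, 6, 7, 8, 9, 11, 16, 18, 20, 22, 24}
|A + A| = 14

|A + A| = 14


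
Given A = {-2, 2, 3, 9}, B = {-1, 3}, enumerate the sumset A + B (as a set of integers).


A + B = {a + b : a ∈ A, b ∈ B}.
Enumerate all |A|·|B| = 4·2 = 8 pairs (a, b) and collect distinct sums.
a = -2: -2+-1=-3, -2+3=1
a = 2: 2+-1=1, 2+3=5
a = 3: 3+-1=2, 3+3=6
a = 9: 9+-1=8, 9+3=12
Collecting distinct sums: A + B = {-3, 1, 2, 5, 6, 8, 12}
|A + B| = 7

A + B = {-3, 1, 2, 5, 6, 8, 12}


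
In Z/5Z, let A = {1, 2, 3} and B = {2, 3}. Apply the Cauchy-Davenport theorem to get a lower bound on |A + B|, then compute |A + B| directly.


Cauchy-Davenport: |A + B| ≥ min(p, |A| + |B| - 1) for A, B nonempty in Z/pZ.
|A| = 3, |B| = 2, p = 5.
CD lower bound = min(5, 3 + 2 - 1) = min(5, 4) = 4.
Compute A + B mod 5 directly:
a = 1: 1+2=3, 1+3=4
a = 2: 2+2=4, 2+3=0
a = 3: 3+2=0, 3+3=1
A + B = {0, 1, 3, 4}, so |A + B| = 4.
Verify: 4 ≥ 4? Yes ✓.

CD lower bound = 4, actual |A + B| = 4.


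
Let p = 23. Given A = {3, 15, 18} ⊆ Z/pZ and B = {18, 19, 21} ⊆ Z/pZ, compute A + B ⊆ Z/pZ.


Work in Z/23Z: reduce every sum a + b modulo 23.
Enumerate all 9 pairs:
a = 3: 3+18=21, 3+19=22, 3+21=1
a = 15: 15+18=10, 15+19=11, 15+21=13
a = 18: 18+18=13, 18+19=14, 18+21=16
Distinct residues collected: {1, 10, 11, 13, 14, 16, 21, 22}
|A + B| = 8 (out of 23 total residues).

A + B = {1, 10, 11, 13, 14, 16, 21, 22}


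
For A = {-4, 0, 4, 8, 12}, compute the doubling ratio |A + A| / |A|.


|A| = 5.
Compute A + A by enumerating all 25 pairs.
A + A = {-8, -4, 0, 4, 8, 12, 16, 20, 24}, so |A + A| = 9.
K = |A + A| / |A| = 9/5 (already in lowest terms) ≈ 1.8000.
Reference: AP of size 5 gives K = 9/5 ≈ 1.8000; a fully generic set of size 5 gives K ≈ 3.0000.

|A| = 5, |A + A| = 9, K = 9/5.


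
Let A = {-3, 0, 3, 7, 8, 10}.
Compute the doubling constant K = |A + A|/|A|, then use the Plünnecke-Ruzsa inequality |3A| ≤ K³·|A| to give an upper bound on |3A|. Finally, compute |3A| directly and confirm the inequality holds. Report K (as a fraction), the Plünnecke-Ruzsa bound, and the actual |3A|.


|A| = 6.
Step 1: Compute A + A by enumerating all 36 pairs.
A + A = {-6, -3, 0, 3, 4, 5, 6, 7, 8, 10, 11, 13, 14, 15, 16, 17, 18, 20}, so |A + A| = 18.
Step 2: Doubling constant K = |A + A|/|A| = 18/6 = 18/6 ≈ 3.0000.
Step 3: Plünnecke-Ruzsa gives |3A| ≤ K³·|A| = (3.0000)³ · 6 ≈ 162.0000.
Step 4: Compute 3A = A + A + A directly by enumerating all triples (a,b,c) ∈ A³; |3A| = 33.
Step 5: Check 33 ≤ 162.0000? Yes ✓.

K = 18/6, Plünnecke-Ruzsa bound K³|A| ≈ 162.0000, |3A| = 33, inequality holds.


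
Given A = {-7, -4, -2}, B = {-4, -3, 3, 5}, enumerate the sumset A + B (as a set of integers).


A + B = {a + b : a ∈ A, b ∈ B}.
Enumerate all |A|·|B| = 3·4 = 12 pairs (a, b) and collect distinct sums.
a = -7: -7+-4=-11, -7+-3=-10, -7+3=-4, -7+5=-2
a = -4: -4+-4=-8, -4+-3=-7, -4+3=-1, -4+5=1
a = -2: -2+-4=-6, -2+-3=-5, -2+3=1, -2+5=3
Collecting distinct sums: A + B = {-11, -10, -8, -7, -6, -5, -4, -2, -1, 1, 3}
|A + B| = 11

A + B = {-11, -10, -8, -7, -6, -5, -4, -2, -1, 1, 3}


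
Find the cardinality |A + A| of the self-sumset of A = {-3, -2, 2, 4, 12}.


A + A = {a + a' : a, a' ∈ A}; |A| = 5.
General bounds: 2|A| - 1 ≤ |A + A| ≤ |A|(|A|+1)/2, i.e. 9 ≤ |A + A| ≤ 15.
Lower bound 2|A|-1 is attained iff A is an arithmetic progression.
Enumerate sums a + a' for a ≤ a' (symmetric, so this suffices):
a = -3: -3+-3=-6, -3+-2=-5, -3+2=-1, -3+4=1, -3+12=9
a = -2: -2+-2=-4, -2+2=0, -2+4=2, -2+12=10
a = 2: 2+2=4, 2+4=6, 2+12=14
a = 4: 4+4=8, 4+12=16
a = 12: 12+12=24
Distinct sums: {-6, -5, -4, -1, 0, 1, 2, 4, 6, 8, 9, 10, 14, 16, 24}
|A + A| = 15

|A + A| = 15


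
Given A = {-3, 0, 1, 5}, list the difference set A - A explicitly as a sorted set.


A - A = {a - a' : a, a' ∈ A}.
Compute a - a' for each ordered pair (a, a'):
a = -3: -3--3=0, -3-0=-3, -3-1=-4, -3-5=-8
a = 0: 0--3=3, 0-0=0, 0-1=-1, 0-5=-5
a = 1: 1--3=4, 1-0=1, 1-1=0, 1-5=-4
a = 5: 5--3=8, 5-0=5, 5-1=4, 5-5=0
Collecting distinct values (and noting 0 appears from a-a):
A - A = {-8, -5, -4, -3, -1, 0, 1, 3, 4, 5, 8}
|A - A| = 11

A - A = {-8, -5, -4, -3, -1, 0, 1, 3, 4, 5, 8}


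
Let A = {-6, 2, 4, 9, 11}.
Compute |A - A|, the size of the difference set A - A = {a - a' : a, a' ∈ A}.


A - A = {a - a' : a, a' ∈ A}; |A| = 5.
Bounds: 2|A|-1 ≤ |A - A| ≤ |A|² - |A| + 1, i.e. 9 ≤ |A - A| ≤ 21.
Note: 0 ∈ A - A always (from a - a). The set is symmetric: if d ∈ A - A then -d ∈ A - A.
Enumerate nonzero differences d = a - a' with a > a' (then include -d):
Positive differences: {2, 5, 7, 8, 9, 10, 15, 17}
Full difference set: {0} ∪ (positive diffs) ∪ (negative diffs).
|A - A| = 1 + 2·8 = 17 (matches direct enumeration: 17).

|A - A| = 17


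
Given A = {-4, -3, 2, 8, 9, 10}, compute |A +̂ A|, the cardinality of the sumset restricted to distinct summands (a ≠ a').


Restricted sumset: A +̂ A = {a + a' : a ∈ A, a' ∈ A, a ≠ a'}.
Equivalently, take A + A and drop any sum 2a that is achievable ONLY as a + a for a ∈ A (i.e. sums representable only with equal summands).
Enumerate pairs (a, a') with a < a' (symmetric, so each unordered pair gives one sum; this covers all a ≠ a'):
  -4 + -3 = -7
  -4 + 2 = -2
  -4 + 8 = 4
  -4 + 9 = 5
  -4 + 10 = 6
  -3 + 2 = -1
  -3 + 8 = 5
  -3 + 9 = 6
  -3 + 10 = 7
  2 + 8 = 10
  2 + 9 = 11
  2 + 10 = 12
  8 + 9 = 17
  8 + 10 = 18
  9 + 10 = 19
Collected distinct sums: {-7, -2, -1, 4, 5, 6, 7, 10, 11, 12, 17, 18, 19}
|A +̂ A| = 13
(Reference bound: |A +̂ A| ≥ 2|A| - 3 for |A| ≥ 2, with |A| = 6 giving ≥ 9.)

|A +̂ A| = 13


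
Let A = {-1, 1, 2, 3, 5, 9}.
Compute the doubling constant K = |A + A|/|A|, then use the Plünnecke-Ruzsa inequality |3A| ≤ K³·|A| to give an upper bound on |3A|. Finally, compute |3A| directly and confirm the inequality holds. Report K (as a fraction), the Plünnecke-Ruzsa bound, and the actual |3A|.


|A| = 6.
Step 1: Compute A + A by enumerating all 36 pairs.
A + A = {-2, 0, 1, 2, 3, 4, 5, 6, 7, 8, 10, 11, 12, 14, 18}, so |A + A| = 15.
Step 2: Doubling constant K = |A + A|/|A| = 15/6 = 15/6 ≈ 2.5000.
Step 3: Plünnecke-Ruzsa gives |3A| ≤ K³·|A| = (2.5000)³ · 6 ≈ 93.7500.
Step 4: Compute 3A = A + A + A directly by enumerating all triples (a,b,c) ∈ A³; |3A| = 25.
Step 5: Check 25 ≤ 93.7500? Yes ✓.

K = 15/6, Plünnecke-Ruzsa bound K³|A| ≈ 93.7500, |3A| = 25, inequality holds.


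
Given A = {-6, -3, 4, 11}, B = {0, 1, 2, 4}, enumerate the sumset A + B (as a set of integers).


A + B = {a + b : a ∈ A, b ∈ B}.
Enumerate all |A|·|B| = 4·4 = 16 pairs (a, b) and collect distinct sums.
a = -6: -6+0=-6, -6+1=-5, -6+2=-4, -6+4=-2
a = -3: -3+0=-3, -3+1=-2, -3+2=-1, -3+4=1
a = 4: 4+0=4, 4+1=5, 4+2=6, 4+4=8
a = 11: 11+0=11, 11+1=12, 11+2=13, 11+4=15
Collecting distinct sums: A + B = {-6, -5, -4, -3, -2, -1, 1, 4, 5, 6, 8, 11, 12, 13, 15}
|A + B| = 15

A + B = {-6, -5, -4, -3, -2, -1, 1, 4, 5, 6, 8, 11, 12, 13, 15}


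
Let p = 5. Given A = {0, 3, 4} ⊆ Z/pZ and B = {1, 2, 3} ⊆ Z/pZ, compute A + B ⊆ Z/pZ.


Work in Z/5Z: reduce every sum a + b modulo 5.
Enumerate all 9 pairs:
a = 0: 0+1=1, 0+2=2, 0+3=3
a = 3: 3+1=4, 3+2=0, 3+3=1
a = 4: 4+1=0, 4+2=1, 4+3=2
Distinct residues collected: {0, 1, 2, 3, 4}
|A + B| = 5 (out of 5 total residues).

A + B = {0, 1, 2, 3, 4}


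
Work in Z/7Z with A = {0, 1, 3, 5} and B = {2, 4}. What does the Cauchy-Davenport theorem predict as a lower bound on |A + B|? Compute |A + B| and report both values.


Cauchy-Davenport: |A + B| ≥ min(p, |A| + |B| - 1) for A, B nonempty in Z/pZ.
|A| = 4, |B| = 2, p = 7.
CD lower bound = min(7, 4 + 2 - 1) = min(7, 5) = 5.
Compute A + B mod 7 directly:
a = 0: 0+2=2, 0+4=4
a = 1: 1+2=3, 1+4=5
a = 3: 3+2=5, 3+4=0
a = 5: 5+2=0, 5+4=2
A + B = {0, 2, 3, 4, 5}, so |A + B| = 5.
Verify: 5 ≥ 5? Yes ✓.

CD lower bound = 5, actual |A + B| = 5.


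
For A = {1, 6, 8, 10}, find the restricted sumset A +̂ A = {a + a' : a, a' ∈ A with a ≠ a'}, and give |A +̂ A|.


Restricted sumset: A +̂ A = {a + a' : a ∈ A, a' ∈ A, a ≠ a'}.
Equivalently, take A + A and drop any sum 2a that is achievable ONLY as a + a for a ∈ A (i.e. sums representable only with equal summands).
Enumerate pairs (a, a') with a < a' (symmetric, so each unordered pair gives one sum; this covers all a ≠ a'):
  1 + 6 = 7
  1 + 8 = 9
  1 + 10 = 11
  6 + 8 = 14
  6 + 10 = 16
  8 + 10 = 18
Collected distinct sums: {7, 9, 11, 14, 16, 18}
|A +̂ A| = 6
(Reference bound: |A +̂ A| ≥ 2|A| - 3 for |A| ≥ 2, with |A| = 4 giving ≥ 5.)

|A +̂ A| = 6
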